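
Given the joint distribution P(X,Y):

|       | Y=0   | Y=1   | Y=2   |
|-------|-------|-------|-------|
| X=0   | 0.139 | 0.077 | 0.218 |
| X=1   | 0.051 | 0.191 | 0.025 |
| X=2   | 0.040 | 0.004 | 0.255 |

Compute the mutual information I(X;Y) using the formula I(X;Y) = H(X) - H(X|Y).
0.3634 bits

I(X;Y) = H(X) - H(X|Y)

Marginal of X (row sums):
  P(X=0) = 0.139 + 0.077 + 0.218 = 0.434
  P(X=1) = 0.051 + 0.191 + 0.025 = 0.267
  P(X=2) = 0.040 + 0.004 + 0.255 = 0.299
H(X) = -[0.434·log₂(0.434) + 0.267·log₂(0.267) + 0.299·log₂(0.299)]
  = 0.52264 + 0.50866 + 0.52079 = 1.55209 bits

Marginal of Y (column sums):
  P(Y=0) = 0.139 + 0.051 + 0.040 = 0.230
  P(Y=1) = 0.077 + 0.191 + 0.004 = 0.272
  P(Y=2) = 0.218 + 0.025 + 0.255 = 0.498
H(X|Y) = Σ_y P(y)·H(X|Y=y):
  Y=0: P(Y=0) = 0.230, P(X|Y=0) = (139/230, 51/230, 4/23) → H(X|Y=0) = 1.35982
  Y=1: P(Y=1) = 0.272, P(X|Y=1) = (77/272, 191/272, 1/68) → H(X|Y=1) = 0.96308
  Y=2: P(Y=2) = 0.498, P(X|Y=2) = (109/249, 25/498, 85/166) → H(X|Y=2) = 1.23285
H(X|Y) = 0.230·1.35982 + 0.272·0.96308 + 0.498·1.23285 = 1.18868 bits

I(X;Y) = H(X) - H(X|Y) = 1.55209 - 1.18868 = 0.3634 bits

Cross-check via I(X;Y) = H(X) + H(Y) - H(X,Y): computing H(Y) from the column sums and H(X,Y) from the 9 cells in the same way gives H(Y) = 1.49945 bits and H(X,Y) = 2.68813 bits, so
I(X;Y) = 1.55209 + 1.49945 - 2.68813 = 0.3634 bits ✓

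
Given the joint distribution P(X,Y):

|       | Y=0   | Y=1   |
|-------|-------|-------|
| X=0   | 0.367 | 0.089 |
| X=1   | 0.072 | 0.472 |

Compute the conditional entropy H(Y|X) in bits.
0.6315 bits

H(Y|X) = H(X,Y) - H(X)

H(X,Y) = -Σ_{x,y} P(x,y) log₂ P(x,y). Per-cell terms -P(x,y)·log₂P(x,y):
  X=0: 0.53074, 0.31061
  X=1: 0.27330, 0.51124
Sum of the 4 terms: H(X,Y) = 1.6259 bits

Marginal of X (row sums):
  P(X=0) = 0.367 + 0.089 = 0.456
  P(X=1) = 0.072 + 0.472 = 0.544
H(X) = -[0.456·log₂(0.456) + 0.544·log₂(0.544)]
  = 0.51660 + 0.47781 = 0.9944 bits

H(Y|X) = H(X,Y) - H(X) = 1.6259 - 0.9944 = 0.6315 bits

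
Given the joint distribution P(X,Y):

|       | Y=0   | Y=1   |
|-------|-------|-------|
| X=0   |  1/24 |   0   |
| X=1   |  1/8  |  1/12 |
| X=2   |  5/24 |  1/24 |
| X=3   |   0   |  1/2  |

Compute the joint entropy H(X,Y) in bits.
2.0273 bits

H(X,Y) = -Σ_{x,y} P(x,y) log₂ P(x,y). Per-cell terms -P(x,y)·log₂P(x,y):
  X=0: 0.19104, 0.00000
  X=1: 0.37500, 0.29875
  X=2: 0.47147, 0.19104
  X=3: 0.00000, 0.50000
  (cells with P = 0 contribute 0)
Sum of the 8 terms: H(X,Y) = 2.0273 bits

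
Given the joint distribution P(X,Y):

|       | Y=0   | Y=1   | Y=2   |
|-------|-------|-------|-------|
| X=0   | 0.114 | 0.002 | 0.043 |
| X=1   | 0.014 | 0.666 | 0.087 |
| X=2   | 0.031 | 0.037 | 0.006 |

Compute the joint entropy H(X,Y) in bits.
1.7292 bits

H(X,Y) = -Σ_{x,y} P(x,y) log₂ P(x,y). Per-cell terms -P(x,y)·log₂P(x,y):
  X=0: 0.35715, 0.01793, 0.19520
  X=1: 0.08622, 0.39055, 0.30649
  X=2: 0.15536, 0.17598, 0.04428
Sum of the 9 terms: H(X,Y) = 1.7292 bits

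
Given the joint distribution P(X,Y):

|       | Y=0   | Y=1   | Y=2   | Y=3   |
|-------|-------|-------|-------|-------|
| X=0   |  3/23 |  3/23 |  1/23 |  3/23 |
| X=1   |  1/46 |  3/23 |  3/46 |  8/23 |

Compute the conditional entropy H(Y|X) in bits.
1.6490 bits

H(Y|X) = H(X,Y) - H(X)

H(X,Y) = -Σ_{x,y} P(x,y) log₂ P(x,y). Per-cell terms -P(x,y)·log₂P(x,y):
  X=0: 0.38329558, 0.38329558, 0.19667661, 0.38329558
  X=1: 0.12007743, 0.38329558, 0.25686518, 0.52993459
Sum of the 8 terms: H(X,Y) = 2.6367361 bits

Marginal of X (row sums):
  P(X=0) = 3/23 + 3/23 + 1/23 + 3/23 = 10/23
  P(X=1) = 1/46 + 3/23 + 3/46 + 8/23 = 13/23
H(X) = -[(10/23)·log₂(10/23) + (13/23)·log₂(13/23)]
  = 0.52244950 + 0.46524300 = 0.9876925 bits

H(Y|X) = H(X,Y) - H(X) = 2.6367361 - 0.9876925 = 1.6490 bits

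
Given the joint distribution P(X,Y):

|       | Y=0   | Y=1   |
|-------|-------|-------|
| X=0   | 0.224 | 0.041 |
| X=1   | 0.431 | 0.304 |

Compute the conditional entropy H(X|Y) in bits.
0.7885 bits

H(X|Y) = H(X,Y) - H(Y)

H(X,Y) = -Σ_{x,y} P(x,y) log₂ P(x,y). Per-cell terms -P(x,y)·log₂P(x,y):
  X=0: 0.48349, 0.18894
  X=1: 0.52334, 0.52223
Sum of the 4 terms: H(X,Y) = 1.7180 bits

Marginal of Y (column sums):
  P(Y=0) = 0.224 + 0.431 = 0.655
  P(Y=1) = 0.041 + 0.304 = 0.345
H(Y) = -[0.655·log₂(0.655) + 0.345·log₂(0.345)]
  = 0.39983 + 0.52969 = 0.9295 bits

H(X|Y) = H(X,Y) - H(Y) = 1.7180 - 0.9295 = 0.7885 bits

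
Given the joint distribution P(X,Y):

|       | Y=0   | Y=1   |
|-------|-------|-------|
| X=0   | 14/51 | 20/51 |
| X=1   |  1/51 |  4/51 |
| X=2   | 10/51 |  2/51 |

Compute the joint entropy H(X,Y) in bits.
2.0850 bits

H(X,Y) = -Σ_{x,y} P(x,y) log₂ P(x,y). Per-cell terms -P(x,y)·log₂P(x,y):
  X=0: 0.511980, 0.529607
  X=1: 0.111224, 0.288033
  X=2: 0.460882, 0.183232
Sum of the 6 terms: H(X,Y) = 2.0850 bits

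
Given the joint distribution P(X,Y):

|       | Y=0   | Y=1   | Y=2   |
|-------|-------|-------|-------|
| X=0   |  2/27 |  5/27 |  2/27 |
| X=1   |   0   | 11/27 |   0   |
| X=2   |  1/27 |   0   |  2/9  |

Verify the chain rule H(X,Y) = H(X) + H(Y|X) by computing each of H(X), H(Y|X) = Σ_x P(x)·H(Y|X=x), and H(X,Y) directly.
H(X) = 1.5610 bits, H(Y|X) = 0.6319 bits, H(X,Y) = 2.1929 bits

Marginal of X (row sums):
  P(X=0) = 2/27 + 5/27 + 2/27 = 1/3
  P(X=1) = 0 + 11/27 + 0 = 11/27
  P(X=2) = 1/27 + 0 + 2/9 = 7/27
H(X) = -[(1/3)·log₂(1/3) + (11/27)·log₂(11/27) + (7/27)·log₂(7/27)]
  = 0.52832 + 0.52778 + 0.50492 = 1.5610 bits

H(Y|X) = Σ_x P(x)·H(Y|X=x):
  X=0: P(X=0) = 1/3, P(Y|X=0) = (2/9, 5/9, 2/9) → H(Y|X=0) = 1.43552
  X=1: P(X=1) = 11/27, P(Y|X=1) = (0, 1, 0) → H(Y|X=1) = 0.00000
  X=2: P(X=2) = 7/27, P(Y|X=2) = (1/7, 0, 6/7) → H(Y|X=2) = 0.59167
H(Y|X) = (1/3)·1.43552 + (11/27)·0.00000 + (7/27)·0.59167 = 0.6319 bits

H(X,Y) = -Σ_{x,y} P(x,y) log₂ P(x,y). Per-cell terms -P(x,y)·log₂P(x,y):
  X=0: 0.27814, 0.45055, 0.27814
  X=1: 0.00000, 0.52778, 0.00000
  X=2: 0.17611, 0.00000, 0.48221
  (cells with P = 0 contribute 0)
Sum of the 9 terms: H(X,Y) = 2.1929 bits

Chain rule check:
  H(X) + H(Y|X) = 1.5610 + 0.6319 = 2.1929 bits
  H(X,Y) = 2.1929 bits
✓ Chain rule verified.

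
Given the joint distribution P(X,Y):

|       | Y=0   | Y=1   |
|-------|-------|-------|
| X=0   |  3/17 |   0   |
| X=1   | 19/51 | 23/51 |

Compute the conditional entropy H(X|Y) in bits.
0.4974 bits

H(X|Y) = H(X,Y) - H(Y)

H(X,Y) = -Σ_{x,y} P(x,y) log₂ P(x,y). Per-cell terms -P(x,y)·log₂P(x,y):
  X=0: 0.441618, 0.000000
  X=1: 0.530695, 0.518115
  (cells with P = 0 contribute 0)
Sum of the 4 terms: H(X,Y) = 1.49043 bits

Marginal of Y (column sums):
  P(Y=0) = 3/17 + 19/51 = 28/51
  P(Y=1) = 0 + 23/51 = 23/51
H(Y) = -[(28/51)·log₂(28/51) + (23/51)·log₂(23/51)]
  = 0.474941 + 0.518115 = 0.99306 bits

H(X|Y) = H(X,Y) - H(Y) = 1.49043 - 0.99306 = 0.4974 bits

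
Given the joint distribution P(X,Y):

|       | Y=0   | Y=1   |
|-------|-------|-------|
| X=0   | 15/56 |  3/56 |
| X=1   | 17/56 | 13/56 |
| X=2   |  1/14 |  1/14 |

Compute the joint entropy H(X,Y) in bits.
2.2904 bits

H(X,Y) = -Σ_{x,y} P(x,y) log₂ P(x,y). Per-cell terms -P(x,y)·log₂P(x,y):
  X=0: 0.50905, 0.22620
  X=1: 0.52211, 0.48911
  X=2: 0.27195, 0.27195
Sum of the 6 terms: H(X,Y) = 2.2904 bits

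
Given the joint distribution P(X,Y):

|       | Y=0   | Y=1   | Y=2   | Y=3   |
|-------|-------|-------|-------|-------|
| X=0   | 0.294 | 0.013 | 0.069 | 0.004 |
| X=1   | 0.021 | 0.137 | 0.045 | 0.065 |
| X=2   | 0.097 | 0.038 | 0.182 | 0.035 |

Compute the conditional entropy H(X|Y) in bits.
1.1488 bits

H(X|Y) = H(X,Y) - H(Y)

H(X,Y) = -Σ_{x,y} P(x,y) log₂ P(x,y). Per-cell terms -P(x,y)·log₂P(x,y):
  X=0: 0.5192369, 0.0814495, 0.2661509, 0.0318631
  X=1: 0.1170428, 0.3928821, 0.2013269, 0.2563221
  X=2: 0.3264895, 0.1792786, 0.4473541, 0.1692775
Sum of the 12 terms: H(X,Y) = 2.988674 bits

Marginal of Y (column sums):
  P(Y=0) = 0.294 + 0.021 + 0.097 = 0.412
  P(Y=1) = 0.013 + 0.137 + 0.038 = 0.188
  P(Y=2) = 0.069 + 0.045 + 0.182 = 0.296
  P(Y=3) = 0.004 + 0.065 + 0.035 = 0.104
H(Y) = -[0.412·log₂(0.412) + 0.188·log₂(0.188) + 0.296·log₂(0.296) + 0.104·log₂(0.104)]
  = 0.5270649 + 0.4533047 + 0.5198740 + 0.3395958 = 1.839839 bits

H(X|Y) = H(X,Y) - H(Y) = 2.988674 - 1.839839 = 1.1488 bits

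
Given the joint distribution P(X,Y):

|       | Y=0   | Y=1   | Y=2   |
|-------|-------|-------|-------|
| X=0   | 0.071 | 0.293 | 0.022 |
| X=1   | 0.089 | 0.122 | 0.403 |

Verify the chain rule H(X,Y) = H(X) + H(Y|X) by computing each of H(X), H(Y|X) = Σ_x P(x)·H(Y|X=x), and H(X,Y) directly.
H(X) = 0.9622 bits, H(Y|X) = 1.1581 bits, H(X,Y) = 2.1203 bits

Marginal of X (row sums):
  P(X=0) = 0.071 + 0.293 + 0.022 = 0.386
  P(X=1) = 0.089 + 0.122 + 0.403 = 0.614
H(X) = -[0.386·log₂(0.386) + 0.614·log₂(0.614)]
  = 0.53010 + 0.43207 = 0.9622 bits

H(Y|X) = Σ_x P(x)·H(Y|X=x):
  X=0: P(X=0) = 0.386, P(Y|X=0) = (71/386, 293/386, 11/193) → H(Y|X=0) = 0.98675
  X=1: P(X=1) = 0.614, P(Y|X=1) = (89/614, 61/307, 403/614) → H(Y|X=1) = 1.26583
H(Y|X) = 0.386·0.98675 + 0.614·1.26583 = 1.1581 bits

H(X,Y) = -Σ_{x,y} P(x,y) log₂ P(x,y). Per-cell terms -P(x,y)·log₂P(x,y):
  X=0: 0.27094, 0.51891, 0.12114
  X=1: 0.31061, 0.37028, 0.52839
Sum of the 6 terms: H(X,Y) = 2.1203 bits

Chain rule check:
  H(X) + H(Y|X) = 0.9622 + 1.1581 = 2.1203 bits
  H(X,Y) = 2.1203 bits
✓ Chain rule verified.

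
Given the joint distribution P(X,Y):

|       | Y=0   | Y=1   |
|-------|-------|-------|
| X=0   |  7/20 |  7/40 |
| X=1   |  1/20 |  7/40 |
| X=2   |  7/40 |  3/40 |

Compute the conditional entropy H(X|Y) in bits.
1.3629 bits

H(X|Y) = H(X,Y) - H(Y)

H(X,Y) = -Σ_{x,y} P(x,y) log₂ P(x,y). Per-cell terms -P(x,y)·log₂P(x,y):
  X=0: 0.53010, 0.44005
  X=1: 0.21610, 0.44005
  X=2: 0.44005, 0.28027
Sum of the 6 terms: H(X,Y) = 2.3466 bits

Marginal of Y (column sums):
  P(Y=0) = 7/20 + 1/20 + 7/40 = 23/40
  P(Y=1) = 7/40 + 7/40 + 3/40 = 17/40
H(Y) = -[(23/40)·log₂(23/40) + (17/40)·log₂(17/40)]
  = 0.45906 + 0.52465 = 0.9837 bits

H(X|Y) = H(X,Y) - H(Y) = 2.3466 - 0.9837 = 1.3629 bits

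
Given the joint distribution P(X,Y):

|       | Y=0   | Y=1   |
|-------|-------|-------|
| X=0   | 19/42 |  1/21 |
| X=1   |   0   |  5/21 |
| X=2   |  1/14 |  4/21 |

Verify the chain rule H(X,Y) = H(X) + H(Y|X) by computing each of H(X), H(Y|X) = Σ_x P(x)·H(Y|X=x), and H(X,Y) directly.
H(X) = 1.4992 bits, H(Y|X) = 0.4483 bits, H(X,Y) = 1.9474 bits

Marginal of X (row sums):
  P(X=0) = 19/42 + 1/21 = 1/2
  P(X=1) = 0 + 5/21 = 5/21
  P(X=2) = 1/14 + 4/21 = 11/42
H(X) = -[(1/2)·log₂(1/2) + (5/21)·log₂(5/21) + (11/42)·log₂(11/42)]
  = 0.50000 + 0.49295 + 0.50623 = 1.4992 bits

H(Y|X) = Σ_x P(x)·H(Y|X=x):
  X=0: P(X=0) = 1/2, P(Y|X=0) = (19/21, 2/21) → H(Y|X=0) = 0.45372
  X=1: P(X=1) = 5/21, P(Y|X=1) = (0, 1) → H(Y|X=1) = 0.00000
  X=2: P(X=2) = 11/42, P(Y|X=2) = (3/11, 8/11) → H(Y|X=2) = 0.84535
H(Y|X) = (1/2)·0.45372 + (5/21)·0.00000 + (11/42)·0.84535 = 0.4483 bits

H(X,Y) = -Σ_{x,y} P(x,y) log₂ P(x,y). Per-cell terms -P(x,y)·log₂P(x,y):
  X=0: 0.51770, 0.20916
  X=1: 0.00000, 0.49295
  X=2: 0.27195, 0.45568
  (cells with P = 0 contribute 0)
Sum of the 6 terms: H(X,Y) = 1.9474 bits

Chain rule check:
  H(X) + H(Y|X) = 1.4992 + 0.4483 = 1.9475 bits
  H(X,Y) = 1.9474 bits
✓ Chain rule verified (Δ = 0.0001 is 4-dp rounding noise: each of the three values was rounded independently).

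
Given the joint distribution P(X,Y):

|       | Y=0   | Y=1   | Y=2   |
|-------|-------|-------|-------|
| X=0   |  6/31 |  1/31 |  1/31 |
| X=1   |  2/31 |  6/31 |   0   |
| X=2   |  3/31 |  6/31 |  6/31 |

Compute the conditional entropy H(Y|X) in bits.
1.2197 bits

H(Y|X) = H(X,Y) - H(X)

H(X,Y) = -Σ_{x,y} P(x,y) log₂ P(x,y). Per-cell terms -P(x,y)·log₂P(x,y):
  X=0: 0.45856138, 0.15981278, 0.15981278
  X=1: 0.25510944, 0.45856138, 0.00000000
  X=2: 0.32605488, 0.45856138, 0.45856138
  (cells with P = 0 contribute 0)
Sum of the 9 terms: H(X,Y) = 2.7350354 bits

Marginal of X (row sums):
  P(X=0) = 6/31 + 1/31 + 1/31 = 8/31
  P(X=1) = 2/31 + 6/31 + 0 = 8/31
  P(X=2) = 3/31 + 6/31 + 6/31 = 15/31
H(X) = -[(8/31)·log₂(8/31) + (8/31)·log₂(8/31) + (15/31)·log₂(15/31)]
  = 0.50430873 + 0.50430873 + 0.50676083 = 1.5153783 bits

H(Y|X) = H(X,Y) - H(X) = 2.7350354 - 1.5153783 = 1.2197 bits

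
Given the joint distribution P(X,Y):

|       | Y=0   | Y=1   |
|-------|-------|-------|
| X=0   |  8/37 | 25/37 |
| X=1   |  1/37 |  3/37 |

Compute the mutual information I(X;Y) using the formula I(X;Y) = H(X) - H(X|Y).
0.0000 bits

I(X;Y) = H(X) - H(X|Y)

Marginal of X (row sums):
  P(X=0) = 8/37 + 25/37 = 33/37
  P(X=1) = 1/37 + 3/37 = 4/37
H(X) = -[(33/37)·log₂(33/37) + (4/37)·log₂(4/37)]
  = 0.14722 + 0.34697 = 0.4942 bits

Marginal of Y (column sums):
  P(Y=0) = 8/37 + 1/37 = 9/37
  P(Y=1) = 25/37 + 3/37 = 28/37
H(X|Y) = Σ_y P(y)·H(X|Y=y):
  Y=0: P(Y=0) = 9/37, P(X|Y=0) = (8/9, 1/9) → H(X|Y=0) = 0.50326
  Y=1: P(Y=1) = 28/37, P(X|Y=1) = (25/28, 3/28) → H(X|Y=1) = 0.49124
H(X|Y) = (9/37)·0.50326 + (28/37)·0.49124 = 0.4942 bits

I(X;Y) = H(X) - H(X|Y) = 0.4942 - 0.4942 = 0.0000 bits

Cross-check via I(X;Y) = H(X) + H(Y) - H(X,Y): computing H(Y) from the column sums and H(X,Y) from the 4 cells in the same way gives H(Y) = 0.8004 bits and H(X,Y) = 1.2946 bits, so
I(X;Y) = 0.4942 + 0.8004 - 1.2946 = 0.0000 bits ✓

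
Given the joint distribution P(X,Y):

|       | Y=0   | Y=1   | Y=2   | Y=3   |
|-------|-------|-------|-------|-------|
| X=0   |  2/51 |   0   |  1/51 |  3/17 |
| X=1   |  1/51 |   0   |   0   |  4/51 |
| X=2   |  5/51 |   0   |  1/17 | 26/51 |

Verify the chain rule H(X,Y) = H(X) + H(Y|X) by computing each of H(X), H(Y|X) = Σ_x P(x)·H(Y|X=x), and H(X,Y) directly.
H(X) = 1.2096 bits, H(Y|X) = 0.9901 bits, H(X,Y) = 2.1998 bits

Marginal of X (row sums):
  P(X=0) = 2/51 + 0 + 1/51 + 3/17 = 4/17
  P(X=1) = 1/51 + 0 + 0 + 4/51 = 5/51
  P(X=2) = 5/51 + 0 + 1/17 + 26/51 = 2/3
H(X) = -[(4/17)·log₂(4/17) + (5/51)·log₂(5/51) + (2/3)·log₂(2/3)]
  = 0.491168 + 0.328480 + 0.389975 = 1.2096 bits

H(Y|X) = Σ_x P(x)·H(Y|X=x):
  X=0: P(X=0) = 4/17, P(Y|X=0) = (1/6, 0, 1/12, 3/4) → H(Y|X=0) = 1.040852
  X=1: P(X=1) = 5/51, P(Y|X=1) = (1/5, 0, 0, 4/5) → H(Y|X=1) = 0.721928
  X=2: P(X=2) = 2/3, P(Y|X=2) = (5/34, 0, 3/34, 13/17) → H(Y|X=2) = 1.011699
H(Y|X) = (4/17)·1.040852 + (5/51)·0.721928 + (2/3)·1.011699 = 0.9901 bits

H(X,Y) = -Σ_{x,y} P(x,y) log₂ P(x,y). Per-cell terms -P(x,y)·log₂P(x,y):
  X=0: 0.183232, 0.000000, 0.111224, 0.441618
  X=1: 0.111224, 0.000000, 0.000000, 0.288033
  X=2: 0.328480, 0.000000, 0.240439, 0.495522
  (cells with P = 0 contribute 0)
Sum of the 12 terms: H(X,Y) = 2.1998 bits

Chain rule check:
  H(X) + H(Y|X) = 1.2096 + 0.9901 = 2.1997 bits
  H(X,Y) = 2.1998 bits
✓ Chain rule verified (Δ = 0.0001 is 4-dp rounding noise: each of the three values was rounded independently).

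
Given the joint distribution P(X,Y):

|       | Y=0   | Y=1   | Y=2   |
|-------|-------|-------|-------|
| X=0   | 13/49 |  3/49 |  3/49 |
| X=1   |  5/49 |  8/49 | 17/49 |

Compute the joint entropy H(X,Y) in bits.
2.2941 bits

H(X,Y) = -Σ_{x,y} P(x,y) log₂ P(x,y). Per-cell terms -P(x,y)·log₂P(x,y):
  X=0: 0.5079, 0.2467, 0.2467
  X=1: 0.3360, 0.4269, 0.5299
Sum of the 6 terms: H(X,Y) = 2.2941 bits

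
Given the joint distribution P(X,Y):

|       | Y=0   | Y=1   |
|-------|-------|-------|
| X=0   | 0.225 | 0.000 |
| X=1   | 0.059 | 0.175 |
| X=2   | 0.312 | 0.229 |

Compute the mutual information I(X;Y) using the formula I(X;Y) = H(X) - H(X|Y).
0.2508 bits

I(X;Y) = H(X) - H(X|Y)

Marginal of X (row sums):
  P(X=0) = 0.225 + 0.000 = 0.225
  P(X=1) = 0.059 + 0.175 = 0.234
  P(X=2) = 0.312 + 0.229 = 0.541
H(X) = -[0.225·log₂(0.225) + 0.234·log₂(0.234) + 0.541·log₂(0.541)]
  = 0.4842 + 0.4903 + 0.4795 = 1.4540 bits

Marginal of Y (column sums):
  P(Y=0) = 0.225 + 0.059 + 0.312 = 0.596
  P(Y=1) = 0.000 + 0.175 + 0.229 = 0.404
H(X|Y) = Σ_y P(y)·H(X|Y=y):
  Y=0: P(Y=0) = 0.596, P(X|Y=0) = (225/596, 59/596, 78/149) → H(X|Y=0) = 1.3497
  Y=1: P(Y=1) = 0.404, P(X|Y=1) = (0, 175/404, 229/404) → H(X|Y=1) = 0.9871
H(X|Y) = 0.596·1.3497 + 0.404·0.9871 = 1.2032 bits

I(X;Y) = H(X) - H(X|Y) = 1.4540 - 1.2032 = 0.2508 bits

Cross-check via I(X;Y) = H(X) + H(Y) - H(X,Y): computing H(Y) from the column sums and H(X,Y) from the 6 cells in the same way gives H(Y) = 0.9732 bits and H(X,Y) = 2.1764 bits, so
I(X;Y) = 1.4540 + 0.9732 - 2.1764 = 0.2508 bits ✓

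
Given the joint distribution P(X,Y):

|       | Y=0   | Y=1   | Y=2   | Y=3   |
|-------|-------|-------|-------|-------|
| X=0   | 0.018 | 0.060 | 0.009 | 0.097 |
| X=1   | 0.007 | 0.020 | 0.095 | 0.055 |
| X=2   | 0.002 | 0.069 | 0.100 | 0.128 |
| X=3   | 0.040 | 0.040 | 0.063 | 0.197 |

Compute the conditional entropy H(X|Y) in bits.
1.7980 bits

H(X|Y) = H(X,Y) - H(Y)

H(X,Y) = -Σ_{x,y} P(x,y) log₂ P(x,y). Per-cell terms -P(x,y)·log₂P(x,y):
  X=0: 0.10433, 0.24353, 0.06116, 0.32649
  X=1: 0.05011, 0.11288, 0.32261, 0.23014
  X=2: 0.01793, 0.26615, 0.33219, 0.37962
  X=3: 0.18575, 0.18575, 0.25128, 0.46172
Sum of the 16 terms: H(X,Y) = 3.5316 bits

Marginal of Y (column sums):
  P(Y=0) = 0.018 + 0.007 + 0.002 + 0.040 = 0.067
  P(Y=1) = 0.060 + 0.020 + 0.069 + 0.040 = 0.189
  P(Y=2) = 0.009 + 0.095 + 0.100 + 0.063 = 0.267
  P(Y=3) = 0.097 + 0.055 + 0.128 + 0.197 = 0.477
H(Y) = -[0.067·log₂(0.067) + 0.189·log₂(0.189) + 0.267·log₂(0.267) + 0.477·log₂(0.477)]
  = 0.26128 + 0.45427 + 0.50866 + 0.50941 = 1.7336 bits

H(X|Y) = H(X,Y) - H(Y) = 3.5316 - 1.7336 = 1.7980 bits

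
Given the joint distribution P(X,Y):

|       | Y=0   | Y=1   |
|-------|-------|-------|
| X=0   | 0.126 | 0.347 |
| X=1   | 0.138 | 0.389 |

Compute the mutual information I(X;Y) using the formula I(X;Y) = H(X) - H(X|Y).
0.0000 bits

I(X;Y) = H(X) - H(X|Y)

Marginal of X (row sums):
  P(X=0) = 0.126 + 0.347 = 0.473
  P(X=1) = 0.138 + 0.389 = 0.527
H(X) = -[0.473·log₂(0.473) + 0.527·log₂(0.527)]
  = 0.51088 + 0.48701 = 0.9979 bits

Marginal of Y (column sums):
  P(Y=0) = 0.126 + 0.138 = 0.264
  P(Y=1) = 0.347 + 0.389 = 0.736
H(X|Y) = Σ_y P(y)·H(X|Y=y):
  Y=0: P(Y=0) = 0.264, P(X|Y=0) = (21/44, 23/44) → H(X|Y=0) = 0.99851
  Y=1: P(Y=1) = 0.736, P(X|Y=1) = (347/736, 389/736) → H(X|Y=1) = 0.99765
H(X|Y) = 0.264·0.99851 + 0.736·0.99765 = 0.9979 bits

I(X;Y) = H(X) - H(X|Y) = 0.9979 - 0.9979 = 0.0000 bits

Cross-check via I(X;Y) = H(X) + H(Y) - H(X,Y): computing H(Y) from the column sums and H(X,Y) from the 4 cells in the same way gives H(Y) = 0.8327 bits and H(X,Y) = 1.8306 bits, so
I(X;Y) = 0.9979 + 0.8327 - 1.8306 = 0.0000 bits ✓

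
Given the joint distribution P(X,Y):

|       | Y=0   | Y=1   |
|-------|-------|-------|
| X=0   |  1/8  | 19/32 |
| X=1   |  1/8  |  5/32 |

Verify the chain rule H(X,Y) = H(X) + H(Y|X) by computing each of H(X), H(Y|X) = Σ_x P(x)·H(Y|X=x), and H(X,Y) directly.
H(X) = 0.8571 bits, H(Y|X) = 0.7578 bits, H(X,Y) = 1.6150 bits

Marginal of X (row sums):
  P(X=0) = 1/8 + 19/32 = 23/32
  P(X=1) = 1/8 + 5/32 = 9/32
H(X) = -[(23/32)·log₂(23/32) + (9/32)·log₂(9/32)]
  = 0.342440 + 0.514709 = 0.8571 bits

H(Y|X) = Σ_x P(x)·H(Y|X=x):
  X=0: P(X=0) = 23/32, P(Y|X=0) = (4/23, 19/23) → H(Y|X=0) = 0.666578
  X=1: P(X=1) = 9/32, P(Y|X=1) = (4/9, 5/9) → H(Y|X=1) = 0.991076
H(Y|X) = (23/32)·0.666578 + (9/32)·0.991076 = 0.7578 bits

H(X,Y) = -Σ_{x,y} P(x,y) log₂ P(x,y). Per-cell terms -P(x,y)·log₂P(x,y):
  X=0: 0.375000, 0.446543
  X=1: 0.375000, 0.418449
Sum of the 4 terms: H(X,Y) = 1.6150 bits

Chain rule check:
  H(X) + H(Y|X) = 0.8571 + 0.7578 = 1.6149 bits
  H(X,Y) = 1.6150 bits
✓ Chain rule verified (Δ = 0.0001 is 4-dp rounding noise: each of the three values was rounded independently).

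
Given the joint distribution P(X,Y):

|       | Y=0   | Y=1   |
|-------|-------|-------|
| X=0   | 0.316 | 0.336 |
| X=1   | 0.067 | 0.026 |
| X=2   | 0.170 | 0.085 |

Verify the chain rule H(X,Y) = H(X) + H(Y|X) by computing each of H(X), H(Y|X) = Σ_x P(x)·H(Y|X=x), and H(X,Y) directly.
H(X) = 1.2237 bits, H(Y|X) = 0.9652 bits, H(X,Y) = 2.1889 bits

Marginal of X (row sums):
  P(X=0) = 0.316 + 0.336 = 0.652
  P(X=1) = 0.067 + 0.026 = 0.093
  P(X=2) = 0.170 + 0.085 = 0.255
H(X) = -[0.652·log₂(0.652) + 0.093·log₂(0.093) + 0.255·log₂(0.255)]
  = 0.40232 + 0.31868 + 0.50271 = 1.2237 bits

H(Y|X) = Σ_x P(x)·H(Y|X=x):
  X=0: P(X=0) = 0.652, P(Y|X=0) = (79/163, 84/163) → H(Y|X=0) = 0.99932
  X=1: P(X=1) = 0.093, P(Y|X=1) = (67/93, 26/93) → H(Y|X=1) = 0.85486
  X=2: P(X=2) = 0.255, P(Y|X=2) = (2/3, 1/3) → H(Y|X=2) = 0.91830
H(Y|X) = 0.652·0.99932 + 0.093·0.85486 + 0.255·0.91830 = 0.9652 bits

H(X,Y) = -Σ_{x,y} P(x,y) log₂ P(x,y). Per-cell terms -P(x,y)·log₂P(x,y):
  X=0: 0.52519, 0.52868
  X=1: 0.26128, 0.13690
  X=2: 0.43459, 0.30229
Sum of the 6 terms: H(X,Y) = 2.1889 bits

Chain rule check:
  H(X) + H(Y|X) = 1.2237 + 0.9652 = 2.1889 bits
  H(X,Y) = 2.1889 bits
✓ Chain rule verified.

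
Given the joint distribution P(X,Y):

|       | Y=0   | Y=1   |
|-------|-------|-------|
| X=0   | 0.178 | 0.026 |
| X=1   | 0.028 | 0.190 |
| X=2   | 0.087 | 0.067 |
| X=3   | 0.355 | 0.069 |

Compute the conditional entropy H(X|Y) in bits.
1.6083 bits

H(X|Y) = H(X,Y) - H(Y)

H(X,Y) = -Σ_{x,y} P(x,y) log₂ P(x,y). Per-cell terms -P(x,y)·log₂P(x,y):
  X=0: 0.4432, 0.1369
  X=1: 0.1444, 0.4552
  X=2: 0.3065, 0.2613
  X=3: 0.5304, 0.2662
Sum of the 8 terms: H(X,Y) = 2.5441 bits

Marginal of Y (column sums):
  P(Y=0) = 0.178 + 0.028 + 0.087 + 0.355 = 0.648
  P(Y=1) = 0.026 + 0.190 + 0.067 + 0.069 = 0.352
H(Y) = -[0.648·log₂(0.648) + 0.352·log₂(0.352)]
  = 0.4056 + 0.5302 = 0.9358 bits

H(X|Y) = H(X,Y) - H(Y) = 2.5441 - 0.9358 = 1.6083 bits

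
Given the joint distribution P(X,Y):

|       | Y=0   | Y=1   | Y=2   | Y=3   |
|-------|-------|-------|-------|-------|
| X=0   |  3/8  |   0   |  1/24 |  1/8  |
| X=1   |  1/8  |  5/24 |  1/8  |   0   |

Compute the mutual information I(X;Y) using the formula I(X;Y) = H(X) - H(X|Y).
0.4541 bits

I(X;Y) = H(X) - H(X|Y)

Marginal of X (row sums):
  P(X=0) = 3/8 + 0 + 1/24 + 1/8 = 13/24
  P(X=1) = 1/8 + 5/24 + 1/8 + 0 = 11/24
H(X) = -[(13/24)·log₂(13/24) + (11/24)·log₂(11/24)]
  = 0.479117 + 0.515868 = 0.994985 bits

Marginal of Y (column sums):
  P(Y=0) = 3/8 + 1/8 = 1/2
  P(Y=1) = 0 + 5/24 = 5/24
  P(Y=2) = 1/24 + 1/8 = 1/6
  P(Y=3) = 1/8 + 0 = 1/8
H(X|Y) = Σ_y P(y)·H(X|Y=y):
  Y=0: P(Y=0) = 1/2, P(X|Y=0) = (3/4, 1/4) → H(X|Y=0) = 0.811278
  Y=1: P(Y=1) = 5/24, P(X|Y=1) = (0, 1) → H(X|Y=1) = 0.000000
  Y=2: P(Y=2) = 1/6, P(X|Y=2) = (1/4, 3/4) → H(X|Y=2) = 0.811278
  Y=3: P(Y=3) = 1/8, P(X|Y=3) = (1, 0) → H(X|Y=3) = 0.000000
H(X|Y) = (1/2)·0.811278 + (5/24)·0.000000 + (1/6)·0.811278 + (1/8)·0.000000 = 0.540852 bits

I(X;Y) = H(X) - H(X|Y) = 0.994985 - 0.540852 = 0.4541 bits

Cross-check via I(X;Y) = H(X) + H(Y) - H(X,Y): computing H(Y) from the column sums and H(X,Y) from the 8 cells in the same way gives H(Y) = 1.777293 bits and H(X,Y) = 2.318145 bits, so
I(X;Y) = 0.994985 + 1.777293 - 2.318145 = 0.4541 bits ✓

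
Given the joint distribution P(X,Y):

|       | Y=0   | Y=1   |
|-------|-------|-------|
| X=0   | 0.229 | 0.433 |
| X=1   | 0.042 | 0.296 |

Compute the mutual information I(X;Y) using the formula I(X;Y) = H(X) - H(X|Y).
0.0440 bits

I(X;Y) = H(X) - H(X|Y)

Marginal of X (row sums):
  P(X=0) = 0.229 + 0.433 = 0.662
  P(X=1) = 0.042 + 0.296 = 0.338
H(X) = -[0.662·log₂(0.662) + 0.338·log₂(0.338)]
  = 0.39395 + 0.52894 = 0.9229 bits

Marginal of Y (column sums):
  P(Y=0) = 0.229 + 0.042 = 0.271
  P(Y=1) = 0.433 + 0.296 = 0.729
H(X|Y) = Σ_y P(y)·H(X|Y=y):
  Y=0: P(Y=0) = 0.271, P(X|Y=0) = (229/271, 42/271) → H(X|Y=0) = 0.62217
  Y=1: P(Y=1) = 0.729, P(X|Y=1) = (433/729, 296/729) → H(X|Y=1) = 0.97437
H(X|Y) = 0.271·0.62217 + 0.729·0.97437 = 0.8789 bits

I(X;Y) = H(X) - H(X|Y) = 0.9229 - 0.8789 = 0.0440 bits

Cross-check via I(X;Y) = H(X) + H(Y) - H(X,Y): computing H(Y) from the column sums and H(X,Y) from the 4 cells in the same way gives H(Y) = 0.8429 bits and H(X,Y) = 1.7218 bits, so
I(X;Y) = 0.9229 + 0.8429 - 1.7218 = 0.0440 bits ✓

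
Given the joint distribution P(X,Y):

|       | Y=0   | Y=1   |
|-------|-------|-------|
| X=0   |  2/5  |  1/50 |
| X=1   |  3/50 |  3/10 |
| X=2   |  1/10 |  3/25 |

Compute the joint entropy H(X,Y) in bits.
2.1055 bits

H(X,Y) = -Σ_{x,y} P(x,y) log₂ P(x,y). Per-cell terms -P(x,y)·log₂P(x,y):
  X=0: 0.52877, 0.11288
  X=1: 0.24353, 0.52109
  X=2: 0.33219, 0.36707
Sum of the 6 terms: H(X,Y) = 2.1055 bits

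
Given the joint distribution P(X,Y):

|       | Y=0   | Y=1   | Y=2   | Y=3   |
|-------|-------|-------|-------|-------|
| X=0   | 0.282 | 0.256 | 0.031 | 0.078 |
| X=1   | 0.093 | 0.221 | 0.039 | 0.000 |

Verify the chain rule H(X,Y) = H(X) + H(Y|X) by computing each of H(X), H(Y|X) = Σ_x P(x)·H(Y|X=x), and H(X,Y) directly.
H(X) = 0.9367 bits, H(Y|X) = 1.5065 bits, H(X,Y) = 2.4432 bits

Marginal of X (row sums):
  P(X=0) = 0.282 + 0.256 + 0.031 + 0.078 = 0.647
  P(X=1) = 0.093 + 0.221 + 0.039 + 0.000 = 0.353
H(X) = -[0.647·log₂(0.647) + 0.353·log₂(0.353)]
  = 0.40642 + 0.53030 = 0.9367 bits

H(Y|X) = Σ_x P(x)·H(Y|X=x):
  X=0: P(X=0) = 0.647, P(Y|X=0) = (282/647, 256/647, 31/647, 78/647) → H(Y|X=0) = 1.62944
  X=1: P(X=1) = 0.353, P(Y|X=1) = (93/353, 221/353, 39/353, 0) → H(Y|X=1) = 1.28109
H(Y|X) = 0.647·1.62944 + 0.353·1.28109 = 1.5065 bits

H(X,Y) = -Σ_{x,y} P(x,y) log₂ P(x,y). Per-cell terms -P(x,y)·log₂P(x,y):
  X=0: 0.51500, 0.50324, 0.15536, 0.28707
  X=1: 0.31868, 0.48131, 0.18253, 0.00000
  (cells with P = 0 contribute 0)
Sum of the 8 terms: H(X,Y) = 2.4432 bits

Chain rule check:
  H(X) + H(Y|X) = 0.9367 + 1.5065 = 2.4432 bits
  H(X,Y) = 2.4432 bits
✓ Chain rule verified.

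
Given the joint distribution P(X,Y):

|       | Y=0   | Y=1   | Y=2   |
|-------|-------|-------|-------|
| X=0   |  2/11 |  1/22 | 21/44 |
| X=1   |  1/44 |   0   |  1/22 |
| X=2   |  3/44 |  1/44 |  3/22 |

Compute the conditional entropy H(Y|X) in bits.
1.1602 bits

H(Y|X) = H(X,Y) - H(X)

H(X,Y) = -Σ_{x,y} P(x,y) log₂ P(x,y). Per-cell terms -P(x,y)·log₂P(x,y):
  X=0: 0.44717, 0.20270, 0.50930
  X=1: 0.12408, 0.00000, 0.20270
  X=2: 0.26417, 0.12408, 0.39197
  (cells with P = 0 contribute 0)
Sum of the 9 terms: H(X,Y) = 2.26617 bits

Marginal of X (row sums):
  P(X=0) = 2/11 + 1/22 + 21/44 = 31/44
  P(X=1) = 1/44 + 0 + 1/22 = 3/44
  P(X=2) = 3/44 + 1/44 + 3/22 = 5/22
H(X) = -[(31/44)·log₂(31/44) + (3/44)·log₂(3/44) + (5/22)·log₂(5/22)]
  = 0.35596 + 0.26417 + 0.48580 = 1.10593 bits

H(Y|X) = H(X,Y) - H(X) = 2.26617 - 1.10593 = 1.1602 bits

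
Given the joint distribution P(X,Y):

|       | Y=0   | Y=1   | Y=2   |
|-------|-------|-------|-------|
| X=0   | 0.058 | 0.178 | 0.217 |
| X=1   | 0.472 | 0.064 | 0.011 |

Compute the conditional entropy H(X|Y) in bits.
0.5293 bits

H(X|Y) = H(X,Y) - H(Y)

H(X,Y) = -Σ_{x,y} P(x,y) log₂ P(x,y). Per-cell terms -P(x,y)·log₂P(x,y):
  X=0: 0.2383, 0.4432, 0.4783
  X=1: 0.5112, 0.2538, 0.0716
Sum of the 6 terms: H(X,Y) = 1.9964 bits

Marginal of Y (column sums):
  P(Y=0) = 0.058 + 0.472 = 0.530
  P(Y=1) = 0.178 + 0.064 = 0.242
  P(Y=2) = 0.217 + 0.011 = 0.228
H(Y) = -[0.530·log₂(0.530) + 0.242·log₂(0.242) + 0.228·log₂(0.228)]
  = 0.4854 + 0.4954 + 0.4863 = 1.4671 bits

H(X|Y) = H(X,Y) - H(Y) = 1.9964 - 1.4671 = 0.5293 bits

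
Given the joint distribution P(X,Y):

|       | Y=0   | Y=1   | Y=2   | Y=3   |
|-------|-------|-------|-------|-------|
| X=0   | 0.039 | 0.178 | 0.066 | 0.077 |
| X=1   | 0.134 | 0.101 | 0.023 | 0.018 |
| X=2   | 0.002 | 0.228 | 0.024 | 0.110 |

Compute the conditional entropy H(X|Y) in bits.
1.3442 bits

H(X|Y) = H(X,Y) - H(Y)

H(X,Y) = -Σ_{x,y} P(x,y) log₂ P(x,y). Per-cell terms -P(x,y)·log₂P(x,y):
  X=0: 0.18253, 0.44323, 0.25881, 0.28482
  X=1: 0.38856, 0.33406, 0.12517, 0.10433
  X=2: 0.01793, 0.48630, 0.12914, 0.35029
Sum of the 12 terms: H(X,Y) = 3.1052 bits

Marginal of Y (column sums):
  P(Y=0) = 0.039 + 0.134 + 0.002 = 0.175
  P(Y=1) = 0.178 + 0.101 + 0.228 = 0.507
  P(Y=2) = 0.066 + 0.023 + 0.024 = 0.113
  P(Y=3) = 0.077 + 0.018 + 0.110 = 0.205
H(Y) = -[0.175·log₂(0.175) + 0.507·log₂(0.507) + 0.113·log₂(0.113) + 0.205·log₂(0.205)]
  = 0.44005 + 0.49683 + 0.35545 + 0.46869 = 1.7610 bits

H(X|Y) = H(X,Y) - H(Y) = 3.1052 - 1.7610 = 1.3442 bits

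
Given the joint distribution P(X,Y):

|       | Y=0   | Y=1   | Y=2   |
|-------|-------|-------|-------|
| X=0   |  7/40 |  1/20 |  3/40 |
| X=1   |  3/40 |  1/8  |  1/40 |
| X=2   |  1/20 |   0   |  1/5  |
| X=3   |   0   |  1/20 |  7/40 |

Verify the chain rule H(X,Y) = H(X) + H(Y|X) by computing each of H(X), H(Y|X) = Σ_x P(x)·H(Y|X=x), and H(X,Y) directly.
H(X) = 1.9895 bits, H(Y|X) = 1.0719 bits, H(X,Y) = 3.0614 bits

Marginal of X (row sums):
  P(X=0) = 7/40 + 1/20 + 3/40 = 3/10
  P(X=1) = 3/40 + 1/8 + 1/40 = 9/40
  P(X=2) = 1/20 + 0 + 1/5 = 1/4
  P(X=3) = 0 + 1/20 + 7/40 = 9/40
H(X) = -[(3/10)·log₂(3/10) + (9/40)·log₂(9/40) + (1/4)·log₂(1/4) + (9/40)·log₂(9/40)]
  = 0.52109 + 0.48420 + 0.50000 + 0.48420 = 1.9895 bits

H(Y|X) = Σ_x P(x)·H(Y|X=x):
  X=0: P(X=0) = 3/10, P(Y|X=0) = (7/12, 1/6, 1/4) → H(Y|X=0) = 1.38443
  X=1: P(X=1) = 9/40, P(Y|X=1) = (1/3, 5/9, 1/9) → H(Y|X=1) = 1.35164
  X=2: P(X=2) = 1/4, P(Y|X=2) = (1/5, 0, 4/5) → H(Y|X=2) = 0.72193
  X=3: P(X=3) = 9/40, P(Y|X=3) = (0, 2/9, 7/9) → H(Y|X=3) = 0.76420
H(Y|X) = (3/10)·1.38443 + (9/40)·1.35164 + (1/4)·0.72193 + (9/40)·0.76420 = 1.0719 bits

H(X,Y) = -Σ_{x,y} P(x,y) log₂ P(x,y). Per-cell terms -P(x,y)·log₂P(x,y):
  X=0: 0.44005, 0.21610, 0.28027
  X=1: 0.28027, 0.37500, 0.13305
  X=2: 0.21610, 0.00000, 0.46439
  X=3: 0.00000, 0.21610, 0.44005
  (cells with P = 0 contribute 0)
Sum of the 12 terms: H(X,Y) = 3.0614 bits

Chain rule check:
  H(X) + H(Y|X) = 1.9895 + 1.0719 = 3.0614 bits
  H(X,Y) = 3.0614 bits
✓ Chain rule verified.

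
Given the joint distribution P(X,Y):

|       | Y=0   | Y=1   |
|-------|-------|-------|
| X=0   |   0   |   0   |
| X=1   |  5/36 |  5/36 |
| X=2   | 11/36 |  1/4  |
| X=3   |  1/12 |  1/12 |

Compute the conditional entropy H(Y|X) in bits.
0.9960 bits

H(Y|X) = H(X,Y) - H(X)

H(X,Y) = -Σ_{x,y} P(x,y) log₂ P(x,y). Per-cell terms -P(x,y)·log₂P(x,y):
  X=0: 0.00000, 0.00000
  X=1: 0.39556, 0.39556
  X=2: 0.52265, 0.50000
  X=3: 0.29875, 0.29875
  (cells with P = 0 contribute 0)
Sum of the 8 terms: H(X,Y) = 2.4113 bits

Marginal of X (row sums):
  P(X=0) = 0 + 0 = 0
  P(X=1) = 5/36 + 5/36 = 5/18
  P(X=2) = 11/36 + 1/4 = 5/9
  P(X=3) = 1/12 + 1/12 = 1/6
H(X) = -[(5/18)·log₂(5/18) + (5/9)·log₂(5/9) + (1/6)·log₂(1/6)]   (outcomes with P = 0 contribute 0)
  = 0.51333 + 0.47111 + 0.43083 = 1.4153 bits

H(Y|X) = H(X,Y) - H(X) = 2.4113 - 1.4153 = 0.9960 bits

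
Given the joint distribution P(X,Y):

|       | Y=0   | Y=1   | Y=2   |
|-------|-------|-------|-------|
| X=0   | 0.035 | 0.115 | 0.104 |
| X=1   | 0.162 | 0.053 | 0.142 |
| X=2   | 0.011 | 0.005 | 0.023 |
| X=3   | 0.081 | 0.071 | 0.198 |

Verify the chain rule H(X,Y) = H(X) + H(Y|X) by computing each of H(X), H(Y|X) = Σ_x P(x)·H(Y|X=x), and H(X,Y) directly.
H(X) = 1.7453 bits, H(Y|X) = 1.4345 bits, H(X,Y) = 3.1798 bits

Marginal of X (row sums):
  P(X=0) = 0.035 + 0.115 + 0.104 = 0.254
  P(X=1) = 0.162 + 0.053 + 0.142 = 0.357
  P(X=2) = 0.011 + 0.005 + 0.023 = 0.039
  P(X=3) = 0.081 + 0.071 + 0.198 = 0.350
H(X) = -[0.254·log₂(0.254) + 0.357·log₂(0.357) + 0.039·log₂(0.039) + 0.350·log₂(0.350)]
  = 0.5022 + 0.5305 + 0.1825 + 0.5301 = 1.7453 bits

H(Y|X) = Σ_x P(x)·H(Y|X=x):
  X=0: P(X=0) = 0.254, P(Y|X=0) = (35/254, 115/254, 52/127) → H(Y|X=0) = 1.4391
  X=1: P(X=1) = 0.357, P(Y|X=1) = (54/119, 53/357, 142/357) → H(Y|X=1) = 1.4549
  X=2: P(X=2) = 0.039, P(Y|X=2) = (11/39, 5/39, 23/39) → H(Y|X=2) = 1.3442
  X=3: P(X=3) = 0.350, P(Y|X=3) = (81/350, 71/350, 99/175) → H(Y|X=3) = 1.4204
H(Y|X) = 0.254·1.4391 + 0.357·1.4549 + 0.039·1.3442 + 0.350·1.4204 = 1.4345 bits

H(X,Y) = -Σ_{x,y} P(x,y) log₂ P(x,y). Per-cell terms -P(x,y)·log₂P(x,y):
  X=0: 0.1693, 0.3588, 0.3396
  X=1: 0.4254, 0.2246, 0.3999
  X=2: 0.0716, 0.0382, 0.1252
  X=3: 0.2937, 0.2709, 0.4626
Sum of the 12 terms: H(X,Y) = 3.1798 bits

Chain rule check:
  H(X) + H(Y|X) = 1.7453 + 1.4345 = 3.1798 bits
  H(X,Y) = 3.1798 bits
✓ Chain rule verified.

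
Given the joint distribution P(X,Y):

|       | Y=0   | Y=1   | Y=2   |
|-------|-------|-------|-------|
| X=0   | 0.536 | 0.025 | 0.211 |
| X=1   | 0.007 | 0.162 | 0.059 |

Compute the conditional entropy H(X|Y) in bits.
0.3646 bits

H(X|Y) = H(X,Y) - H(Y)

H(X,Y) = -Σ_{x,y} P(x,y) log₂ P(x,y). Per-cell terms -P(x,y)·log₂P(x,y):
  X=0: 0.48224, 0.13305, 0.47363
  X=1: 0.05011, 0.42540, 0.24091
Sum of the 6 terms: H(X,Y) = 1.8053 bits

Marginal of Y (column sums):
  P(Y=0) = 0.536 + 0.007 = 0.543
  P(Y=1) = 0.025 + 0.162 = 0.187
  P(Y=2) = 0.211 + 0.059 = 0.270
H(Y) = -[0.543·log₂(0.543) + 0.187·log₂(0.187) + 0.270·log₂(0.270)]
  = 0.47837 + 0.45233 + 0.51002 = 1.4407 bits

H(X|Y) = H(X,Y) - H(Y) = 1.8053 - 1.4407 = 0.3646 bits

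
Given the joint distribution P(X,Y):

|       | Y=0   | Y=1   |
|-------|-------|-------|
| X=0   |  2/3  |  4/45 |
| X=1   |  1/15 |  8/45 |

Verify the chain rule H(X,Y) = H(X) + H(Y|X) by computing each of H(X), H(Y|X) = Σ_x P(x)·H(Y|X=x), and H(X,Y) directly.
H(X) = 0.8024 bits, H(Y|X) = 0.6015 bits, H(X,Y) = 1.4038 bits

Marginal of X (row sums):
  P(X=0) = 2/3 + 4/45 = 34/45
  P(X=1) = 1/15 + 8/45 = 11/45
H(X) = -[(34/45)·log₂(34/45) + (11/45)·log₂(11/45)]
  = 0.305539 + 0.496814 = 0.8024 bits

H(Y|X) = Σ_x P(x)·H(Y|X=x):
  X=0: P(X=0) = 34/45, P(Y|X=0) = (15/17, 2/17) → H(Y|X=0) = 0.522559
  X=1: P(X=1) = 11/45, P(Y|X=1) = (3/11, 8/11) → H(Y|X=1) = 0.845351
H(Y|X) = (34/45)·0.522559 + (11/45)·0.845351 = 0.6015 bits

H(X,Y) = -Σ_{x,y} P(x,y) log₂ P(x,y). Per-cell terms -P(x,y)·log₂P(x,y):
  X=0: 0.389975, 0.310387
  X=1: 0.260459, 0.442996
Sum of the 4 terms: H(X,Y) = 1.4038 bits

Chain rule check:
  H(X) + H(Y|X) = 0.8024 + 0.6015 = 1.4039 bits
  H(X,Y) = 1.4038 bits
✓ Chain rule verified (Δ = 0.0001 is 4-dp rounding noise: each of the three values was rounded independently).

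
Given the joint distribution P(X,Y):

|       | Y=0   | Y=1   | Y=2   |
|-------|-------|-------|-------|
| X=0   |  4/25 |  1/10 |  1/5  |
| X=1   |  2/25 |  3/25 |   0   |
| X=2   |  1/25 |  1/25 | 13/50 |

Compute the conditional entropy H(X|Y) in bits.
1.2201 bits

H(X|Y) = H(X,Y) - H(Y)

H(X,Y) = -Σ_{x,y} P(x,y) log₂ P(x,y). Per-cell terms -P(x,y)·log₂P(x,y):
  X=0: 0.423017, 0.332193, 0.464386
  X=1: 0.291508, 0.367067, 0.000000
  X=2: 0.185754, 0.185754, 0.505288
  (cells with P = 0 contribute 0)
Sum of the 9 terms: H(X,Y) = 2.75497 bits

Marginal of Y (column sums):
  P(Y=0) = 4/25 + 2/25 + 1/25 = 7/25
  P(Y=1) = 1/10 + 3/25 + 1/25 = 13/50
  P(Y=2) = 1/5 + 0 + 13/50 = 23/50
H(Y) = -[(7/25)·log₂(7/25) + (13/50)·log₂(13/50) + (23/50)·log₂(23/50)]
  = 0.514220 + 0.505288 + 0.515335 = 1.53484 bits

H(X|Y) = H(X,Y) - H(Y) = 2.75497 - 1.53484 = 1.2201 bits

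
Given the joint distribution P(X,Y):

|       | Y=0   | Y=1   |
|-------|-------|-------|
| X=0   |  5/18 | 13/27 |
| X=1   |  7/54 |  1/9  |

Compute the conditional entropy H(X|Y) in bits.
0.7802 bits

H(X|Y) = H(X,Y) - H(Y)

H(X,Y) = -Σ_{x,y} P(x,y) log₂ P(x,y). Per-cell terms -P(x,y)·log₂P(x,y):
  X=0: 0.5133, 0.5077
  X=1: 0.3821, 0.3522
Sum of the 4 terms: H(X,Y) = 1.7553 bits

Marginal of Y (column sums):
  P(Y=0) = 5/18 + 7/54 = 11/27
  P(Y=1) = 13/27 + 1/9 = 16/27
H(Y) = -[(11/27)·log₂(11/27) + (16/27)·log₂(16/27)]
  = 0.5278 + 0.4473 = 0.9751 bits

H(X|Y) = H(X,Y) - H(Y) = 1.7553 - 0.9751 = 0.7802 bits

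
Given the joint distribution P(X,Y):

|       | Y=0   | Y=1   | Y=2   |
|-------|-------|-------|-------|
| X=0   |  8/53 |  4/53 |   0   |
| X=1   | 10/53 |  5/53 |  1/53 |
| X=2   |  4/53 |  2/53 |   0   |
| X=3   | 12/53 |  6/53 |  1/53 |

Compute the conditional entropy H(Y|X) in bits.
1.0921 bits

H(Y|X) = H(X,Y) - H(X)

H(X,Y) = -Σ_{x,y} P(x,y) log₂ P(x,y). Per-cell terms -P(x,y)·log₂P(x,y):
  X=0: 0.41176, 0.28135, 0.00000
  X=1: 0.45396, 0.32132, 0.10807
  X=2: 0.28135, 0.17841, 0.00000
  X=3: 0.48520, 0.35581, 0.10807
  (cells with P = 0 contribute 0)
Sum of the 12 terms: H(X,Y) = 2.9853 bits

Marginal of X (row sums):
  P(X=0) = 8/53 + 4/53 + 0 = 12/53
  P(X=1) = 10/53 + 5/53 + 1/53 = 16/53
  P(X=2) = 4/53 + 2/53 + 0 = 6/53
  P(X=3) = 12/53 + 6/53 + 1/53 = 19/53
H(X) = -[(12/53)·log₂(12/53) + (16/53)·log₂(16/53) + (6/53)·log₂(6/53) + (19/53)·log₂(19/53)]
  = 0.48520 + 0.52164 + 0.35581 + 0.53056 = 1.8932 bits

H(Y|X) = H(X,Y) - H(X) = 2.9853 - 1.8932 = 1.0921 bits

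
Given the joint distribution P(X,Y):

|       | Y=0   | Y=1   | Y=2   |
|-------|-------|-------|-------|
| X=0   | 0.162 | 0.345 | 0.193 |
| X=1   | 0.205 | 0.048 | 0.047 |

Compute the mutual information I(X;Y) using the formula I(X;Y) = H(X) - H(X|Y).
0.1362 bits

I(X;Y) = H(X) - H(X|Y)

Marginal of X (row sums):
  P(X=0) = 0.162 + 0.345 + 0.193 = 0.700
  P(X=1) = 0.205 + 0.048 + 0.047 = 0.300
H(X) = -[0.700·log₂(0.700) + 0.300·log₂(0.300)]
  = 0.3602012 + 0.5210897 = 0.881291 bits

Marginal of Y (column sums):
  P(Y=0) = 0.162 + 0.205 = 0.367
  P(Y=1) = 0.345 + 0.048 = 0.393
  P(Y=2) = 0.193 + 0.047 = 0.240
H(X|Y) = Σ_y P(y)·H(X|Y=y):
  Y=0: P(Y=0) = 0.367, P(X|Y=0) = (162/367, 205/367) → H(X|Y=0) = 0.9900746
  Y=1: P(Y=1) = 0.393, P(X|Y=1) = (115/131, 16/131) → H(X|Y=1) = 0.5354737
  Y=2: P(Y=2) = 0.240, P(X|Y=2) = (193/240, 47/240) → H(X|Y=2) = 0.7135161
H(X|Y) = 0.367·0.9900746 + 0.393·0.5354737 + 0.240·0.7135161 = 0.745042 bits

I(X;Y) = H(X) - H(X|Y) = 0.881291 - 0.745042 = 0.1362 bits

Cross-check via I(X;Y) = H(X) + H(Y) - H(X,Y): computing H(Y) from the column sums and H(X,Y) from the 6 cells in the same way gives H(Y) = 1.554399 bits and H(X,Y) = 2.299441 bits, so
I(X;Y) = 0.881291 + 1.554399 - 2.299441 = 0.1362 bits ✓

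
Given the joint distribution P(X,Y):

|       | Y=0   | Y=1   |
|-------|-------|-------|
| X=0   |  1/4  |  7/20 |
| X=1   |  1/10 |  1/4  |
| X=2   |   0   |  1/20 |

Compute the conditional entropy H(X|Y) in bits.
1.1443 bits

H(X|Y) = H(X,Y) - H(Y)

H(X,Y) = -Σ_{x,y} P(x,y) log₂ P(x,y). Per-cell terms -P(x,y)·log₂P(x,y):
  X=0: 0.5000, 0.5301
  X=1: 0.3322, 0.5000
  X=2: 0.0000, 0.2161
  (cells with P = 0 contribute 0)
Sum of the 6 terms: H(X,Y) = 2.0784 bits

Marginal of Y (column sums):
  P(Y=0) = 1/4 + 1/10 + 0 = 7/20
  P(Y=1) = 7/20 + 1/4 + 1/20 = 13/20
H(Y) = -[(7/20)·log₂(7/20) + (13/20)·log₂(13/20)]
  = 0.5301 + 0.4040 = 0.9341 bits

H(X|Y) = H(X,Y) - H(Y) = 2.0784 - 0.9341 = 1.1443 bits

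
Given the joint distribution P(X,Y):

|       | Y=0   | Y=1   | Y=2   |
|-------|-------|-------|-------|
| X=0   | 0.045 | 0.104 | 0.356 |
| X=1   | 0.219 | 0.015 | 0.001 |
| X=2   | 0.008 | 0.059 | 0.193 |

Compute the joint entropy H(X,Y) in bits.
2.4067 bits

H(X,Y) = -Σ_{x,y} P(x,y) log₂ P(x,y). Per-cell terms -P(x,y)·log₂P(x,y):
  X=0: 0.201327, 0.339596, 0.530458
  X=1: 0.479828, 0.090883, 0.009966
  X=2: 0.055726, 0.240905, 0.458052
Sum of the 9 terms: H(X,Y) = 2.4067 bits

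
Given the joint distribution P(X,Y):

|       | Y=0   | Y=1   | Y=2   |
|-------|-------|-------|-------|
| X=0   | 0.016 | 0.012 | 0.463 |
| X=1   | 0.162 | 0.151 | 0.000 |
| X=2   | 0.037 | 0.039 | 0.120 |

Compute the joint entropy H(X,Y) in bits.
2.2492 bits

H(X,Y) = -Σ_{x,y} P(x,y) log₂ P(x,y). Per-cell terms -P(x,y)·log₂P(x,y):
  X=0: 0.09545, 0.07657, 0.51435
  X=1: 0.42540, 0.41183, 0.00000
  X=2: 0.17598, 0.18253, 0.36707
  (cells with P = 0 contribute 0)
Sum of the 9 terms: H(X,Y) = 2.2492 bits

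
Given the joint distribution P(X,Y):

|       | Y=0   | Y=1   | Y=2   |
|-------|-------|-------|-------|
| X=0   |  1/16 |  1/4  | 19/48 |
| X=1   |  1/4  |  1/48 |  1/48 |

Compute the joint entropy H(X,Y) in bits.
2.0119 bits

H(X,Y) = -Σ_{x,y} P(x,y) log₂ P(x,y). Per-cell terms -P(x,y)·log₂P(x,y):
  X=0: 0.25000, 0.50000, 0.52924
  X=1: 0.50000, 0.11635, 0.11635
Sum of the 6 terms: H(X,Y) = 2.0119 bits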